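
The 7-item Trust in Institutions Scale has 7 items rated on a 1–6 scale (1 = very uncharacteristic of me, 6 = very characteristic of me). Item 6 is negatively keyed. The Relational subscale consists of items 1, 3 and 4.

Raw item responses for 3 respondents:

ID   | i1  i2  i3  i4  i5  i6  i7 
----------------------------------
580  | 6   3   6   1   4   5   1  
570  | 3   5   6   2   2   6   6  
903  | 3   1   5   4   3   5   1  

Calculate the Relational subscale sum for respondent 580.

Respondent 580 raw: 6, 3, 6, 1, 4, 5, 1.
Relational items: 1, 3, 4.
Reverse-coded (on a 1–6 scale, reversed = 7 − raw):
  item 1: 6
  item 3: 6
  item 4: 1
Sum = 6 + 6 + 1 = 13

13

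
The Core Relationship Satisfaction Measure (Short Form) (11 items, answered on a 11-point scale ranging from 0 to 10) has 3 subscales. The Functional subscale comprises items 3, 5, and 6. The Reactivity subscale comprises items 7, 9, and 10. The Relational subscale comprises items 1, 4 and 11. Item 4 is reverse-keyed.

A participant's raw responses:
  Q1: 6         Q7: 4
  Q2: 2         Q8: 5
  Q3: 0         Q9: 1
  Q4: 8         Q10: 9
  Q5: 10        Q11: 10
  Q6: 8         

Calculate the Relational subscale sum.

18

Relational items: 1, 4, 11.
Of these, item 4 is reverse-keyed; reverse-coded value = 10 − response.
  item 1: 6
  item 4: 10 − 8 = 2
  item 11: 10
Sum = 6 + 2 + 10 = 18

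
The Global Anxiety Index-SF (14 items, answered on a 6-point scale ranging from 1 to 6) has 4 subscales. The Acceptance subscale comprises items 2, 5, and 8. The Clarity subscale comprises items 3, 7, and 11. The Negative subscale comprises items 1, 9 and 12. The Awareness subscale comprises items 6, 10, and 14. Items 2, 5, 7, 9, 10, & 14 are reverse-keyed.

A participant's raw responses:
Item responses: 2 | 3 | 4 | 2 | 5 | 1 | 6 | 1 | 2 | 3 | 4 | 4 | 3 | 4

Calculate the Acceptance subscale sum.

7

Acceptance items: 2, 5, 8.
Of these, items 2 and 5 are reverse-keyed; reverse-coded value = 7 − response.
  item 2: 7 − 3 = 4
  item 5: 7 − 5 = 2
  item 8: 1
Sum = 4 + 2 + 1 = 7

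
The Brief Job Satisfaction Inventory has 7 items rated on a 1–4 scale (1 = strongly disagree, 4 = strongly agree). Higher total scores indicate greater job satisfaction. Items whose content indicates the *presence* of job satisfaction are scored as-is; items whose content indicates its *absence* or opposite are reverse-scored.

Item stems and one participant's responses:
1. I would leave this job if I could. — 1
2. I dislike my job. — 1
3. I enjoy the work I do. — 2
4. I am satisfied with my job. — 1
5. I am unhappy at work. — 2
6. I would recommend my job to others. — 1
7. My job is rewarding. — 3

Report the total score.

18

Items 1, 2, 5 describe the absence/opposite of job satisfaction → reverse-score.
reversed = (1+4) − raw = 5 − raw.
  item 1: 5 − 1 = 4
  item 2: 5 − 1 = 4
  item 3: 2
  item 4: 1
  item 5: 5 − 2 = 3
  item 6: 1
  item 7: 3
Total = 4 + 4 + 2 + 1 + 3 + 1 + 3 = 18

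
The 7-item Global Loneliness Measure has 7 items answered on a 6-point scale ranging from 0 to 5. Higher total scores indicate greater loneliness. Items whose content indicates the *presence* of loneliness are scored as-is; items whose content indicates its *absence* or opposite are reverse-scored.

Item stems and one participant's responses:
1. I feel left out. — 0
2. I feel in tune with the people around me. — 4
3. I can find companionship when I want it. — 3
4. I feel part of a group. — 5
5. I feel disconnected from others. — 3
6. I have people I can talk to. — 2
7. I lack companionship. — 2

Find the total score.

11

Items 2, 3, 4, 6 describe the absence/opposite of loneliness → reverse-score.
on a 0–5 scale, reversed = 5 − raw.
  item 1: 0
  item 2: 5 − 4 = 1
  item 3: 5 − 3 = 2
  item 4: 5 − 5 = 0
  item 5: 3
  item 6: 5 − 2 = 3
  item 7: 2
Total = 0 + 1 + 2 + 0 + 3 + 3 + 2 = 11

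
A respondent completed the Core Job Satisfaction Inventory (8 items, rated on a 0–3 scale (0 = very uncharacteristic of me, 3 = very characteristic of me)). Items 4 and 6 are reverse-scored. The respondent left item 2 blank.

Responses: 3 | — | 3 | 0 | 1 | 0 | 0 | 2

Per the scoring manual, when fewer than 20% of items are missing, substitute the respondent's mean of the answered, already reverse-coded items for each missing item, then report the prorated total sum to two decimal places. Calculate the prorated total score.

17.14

Reverse-coded (on a 0–3 scale, reversed = 3 − raw):
  item 4: 3 − 0 = 3
  item 6: 3 − 0 = 3
Completed scored items (7 of 8): 3, 3, 3, 1, 3, 0, 2; sum = 15.
Person mean = 15 / 7 ≈ 2.1429
Prorated total = (15 / 7) × 8 = 17.14 (to 2 dp)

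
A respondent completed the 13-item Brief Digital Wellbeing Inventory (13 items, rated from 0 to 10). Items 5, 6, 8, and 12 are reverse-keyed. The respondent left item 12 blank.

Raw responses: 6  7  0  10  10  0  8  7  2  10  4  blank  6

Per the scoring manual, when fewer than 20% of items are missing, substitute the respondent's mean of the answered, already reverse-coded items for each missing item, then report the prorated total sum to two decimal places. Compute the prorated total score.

71.50

Reverse-coded (on a 0–10 scale, reversed = 10 − raw):
  item 5: 10 − 10 = 0
  item 6: 10 − 0 = 10
  item 8: 10 − 7 = 3
Completed scored items (12 of 13): 6, 7, 0, 10, 0, 10, 8, 3, 2, 10, 4, 6; sum = 66.
Person mean = 66 / 12 ≈ 5.5000
Prorated total = (66 / 12) × 13 = 71.50 (to 2 dp)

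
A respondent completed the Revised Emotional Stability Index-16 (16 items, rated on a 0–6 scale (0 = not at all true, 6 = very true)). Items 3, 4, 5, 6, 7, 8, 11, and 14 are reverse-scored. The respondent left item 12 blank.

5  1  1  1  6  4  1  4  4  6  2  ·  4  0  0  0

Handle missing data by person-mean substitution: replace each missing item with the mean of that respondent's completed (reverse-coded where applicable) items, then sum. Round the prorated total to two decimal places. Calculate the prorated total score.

Reverse-coded (reversed = (0+6) − raw = 6 − raw):
  item 3: 6 − 1 = 5
  item 4: 6 − 1 = 5
  item 5: 6 − 6 = 0
  item 6: 6 − 4 = 2
  item 7: 6 − 1 = 5
  item 8: 6 − 4 = 2
  item 11: 6 − 2 = 4
  item 14: 6 − 0 = 6
Completed scored items (15 of 16): 5, 1, 5, 5, 0, 2, 5, 2, 4, 6, 4, 4, 6, 0, 0; sum = 49.
Person mean = 49 / 15 ≈ 3.2667
Prorated total = (49 / 15) × 16 = 52.27 (to 2 dp)

52.27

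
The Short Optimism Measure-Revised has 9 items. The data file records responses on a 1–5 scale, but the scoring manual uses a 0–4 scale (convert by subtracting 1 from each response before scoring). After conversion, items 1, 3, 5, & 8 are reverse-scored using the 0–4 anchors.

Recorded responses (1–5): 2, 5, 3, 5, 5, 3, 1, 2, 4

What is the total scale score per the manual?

21

Convert to 0–4: 1, 4, 2, 4, 4, 2, 0, 1, 3
Reverse-coded (reverse-coded value = 4 − response):
  item 1: 4 − 1 = 3
  item 3: 4 − 2 = 2
  item 5: 4 − 4 = 0
  item 8: 4 − 1 = 3
Scored: 3, 4, 2, 4, 0, 2, 0, 3, 3
Total = 21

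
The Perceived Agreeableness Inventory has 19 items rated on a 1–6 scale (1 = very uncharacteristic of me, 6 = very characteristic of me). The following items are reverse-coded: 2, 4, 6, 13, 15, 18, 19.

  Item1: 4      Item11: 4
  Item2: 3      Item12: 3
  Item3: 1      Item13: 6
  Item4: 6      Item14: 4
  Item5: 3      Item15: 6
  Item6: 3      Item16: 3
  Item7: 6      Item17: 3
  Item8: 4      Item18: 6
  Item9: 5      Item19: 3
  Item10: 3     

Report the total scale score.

59

Apply reverse scoring (reversed = (1+6) − raw = 7 − raw):
  item 2: 7 − 3 = 4
  item 4: 7 − 6 = 1
  item 6: 7 − 3 = 4
  item 13: 7 − 6 = 1
  item 15: 7 − 6 = 1
  item 18: 7 − 6 = 1
  item 19: 7 − 3 = 4
After reverse-coding: 4, 4, 1, 1, 3, 4, 6, 4, 5, 3, 4, 3, 1, 4, 1, 3, 3, 1, 4
Total = 4 + 4 + 1 + 1 + 3 + 4 + 6 + 4 + 5 + 3 + 4 + 3 + 1 + 4 + 1 + 3 + 3 + 1 + 4 = 59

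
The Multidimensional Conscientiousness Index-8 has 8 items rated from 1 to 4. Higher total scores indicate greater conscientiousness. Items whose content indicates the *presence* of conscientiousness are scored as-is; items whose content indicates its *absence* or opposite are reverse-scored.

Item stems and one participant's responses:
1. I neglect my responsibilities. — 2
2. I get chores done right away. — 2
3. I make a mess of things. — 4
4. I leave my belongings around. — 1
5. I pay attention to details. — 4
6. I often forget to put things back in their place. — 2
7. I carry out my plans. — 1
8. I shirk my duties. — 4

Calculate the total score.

19

Items 1, 3, 4, 6, 8 describe the absence/opposite of conscientiousness → reverse-score.
reversed = (1+4) − raw = 5 − raw.
  item 1: 5 − 2 = 3
  item 2: 2
  item 3: 5 − 4 = 1
  item 4: 5 − 1 = 4
  item 5: 4
  item 6: 5 − 2 = 3
  item 7: 1
  item 8: 5 − 4 = 1
Total = 3 + 2 + 1 + 4 + 4 + 3 + 1 + 1 = 19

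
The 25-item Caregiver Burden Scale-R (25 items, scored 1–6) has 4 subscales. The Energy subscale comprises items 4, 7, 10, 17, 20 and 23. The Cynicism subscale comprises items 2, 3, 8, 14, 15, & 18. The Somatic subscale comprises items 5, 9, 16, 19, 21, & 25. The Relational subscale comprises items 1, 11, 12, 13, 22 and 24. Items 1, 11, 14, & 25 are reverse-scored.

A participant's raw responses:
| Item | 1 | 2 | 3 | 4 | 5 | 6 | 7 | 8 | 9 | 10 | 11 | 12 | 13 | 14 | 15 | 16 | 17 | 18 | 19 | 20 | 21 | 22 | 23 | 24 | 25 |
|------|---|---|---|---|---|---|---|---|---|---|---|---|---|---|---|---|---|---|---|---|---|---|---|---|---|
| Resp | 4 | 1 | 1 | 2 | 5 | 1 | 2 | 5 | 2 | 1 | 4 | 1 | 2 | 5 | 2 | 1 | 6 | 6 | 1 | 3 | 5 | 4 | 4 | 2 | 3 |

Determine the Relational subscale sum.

Relational items: 1, 11, 12, 13, 22, 24.
Of these, items 1 & 11 are reverse-scored; on a 1–6 scale, reversed = 7 − raw.
  item 1: 7 − 4 = 3
  item 11: 7 − 4 = 3
  item 12: 1
  item 13: 2
  item 22: 4
  item 24: 2
Sum = 3 + 3 + 1 + 2 + 4 + 2 = 15

15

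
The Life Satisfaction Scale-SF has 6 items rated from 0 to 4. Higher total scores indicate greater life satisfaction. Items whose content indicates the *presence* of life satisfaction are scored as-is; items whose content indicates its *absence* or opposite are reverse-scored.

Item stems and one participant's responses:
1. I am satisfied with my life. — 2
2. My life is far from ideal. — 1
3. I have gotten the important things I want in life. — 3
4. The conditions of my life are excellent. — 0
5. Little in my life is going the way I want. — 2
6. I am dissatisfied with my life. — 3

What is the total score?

Items 2, 5, 6 describe the absence/opposite of life satisfaction → reverse-score.
reversed = (0+4) − raw = 4 − raw.
  item 1: 2
  item 2: 4 − 1 = 3
  item 3: 3
  item 4: 0
  item 5: 4 − 2 = 2
  item 6: 4 − 3 = 1
Total = 2 + 3 + 3 + 0 + 2 + 1 = 11

11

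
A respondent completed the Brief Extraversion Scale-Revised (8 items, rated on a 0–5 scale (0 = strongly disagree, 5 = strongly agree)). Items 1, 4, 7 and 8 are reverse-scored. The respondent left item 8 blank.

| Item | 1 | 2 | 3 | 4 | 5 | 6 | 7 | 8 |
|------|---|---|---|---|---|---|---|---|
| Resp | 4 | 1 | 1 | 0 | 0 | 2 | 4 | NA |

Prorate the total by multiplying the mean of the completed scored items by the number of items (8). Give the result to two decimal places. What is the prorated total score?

12.57

Reverse-coded (reverse-coded value = 5 − response):
  item 1: 5 − 4 = 1
  item 4: 5 − 0 = 5
  item 7: 5 − 4 = 1
Completed scored items (7 of 8): 1, 1, 1, 5, 0, 2, 1; sum = 11.
Person mean = 11 / 7 ≈ 1.5714
Prorated total = (11 / 7) × 8 = 12.57 (to 2 dp)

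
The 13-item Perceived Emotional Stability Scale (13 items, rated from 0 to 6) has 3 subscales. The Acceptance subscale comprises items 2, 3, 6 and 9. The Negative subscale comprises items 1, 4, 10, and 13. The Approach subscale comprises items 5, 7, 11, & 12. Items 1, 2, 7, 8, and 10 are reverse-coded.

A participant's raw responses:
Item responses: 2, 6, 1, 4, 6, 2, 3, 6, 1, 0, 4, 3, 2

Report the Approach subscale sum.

Approach items: 5, 7, 11, 12.
Of these, item 7 is reverse-coded; reversed = (0+6) − raw = 6 − raw.
  item 5: 6
  item 7: 6 − 3 = 3
  item 11: 4
  item 12: 3
Sum = 6 + 3 + 4 + 3 = 16

16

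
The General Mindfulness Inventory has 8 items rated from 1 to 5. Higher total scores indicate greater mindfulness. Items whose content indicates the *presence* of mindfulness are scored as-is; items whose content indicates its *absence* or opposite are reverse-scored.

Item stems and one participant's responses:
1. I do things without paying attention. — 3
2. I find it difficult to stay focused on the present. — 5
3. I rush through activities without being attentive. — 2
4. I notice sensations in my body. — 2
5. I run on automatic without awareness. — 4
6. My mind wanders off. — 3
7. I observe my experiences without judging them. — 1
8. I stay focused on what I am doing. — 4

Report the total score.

Items 1, 2, 3, 5, 6 describe the absence/opposite of mindfulness → reverse-score.
on a 1–5 scale, reversed = 6 − raw.
  item 1: 6 − 3 = 3
  item 2: 6 − 5 = 1
  item 3: 6 − 2 = 4
  item 4: 2
  item 5: 6 − 4 = 2
  item 6: 6 − 3 = 3
  item 7: 1
  item 8: 4
Total = 3 + 1 + 4 + 2 + 2 + 3 + 1 + 4 = 20

20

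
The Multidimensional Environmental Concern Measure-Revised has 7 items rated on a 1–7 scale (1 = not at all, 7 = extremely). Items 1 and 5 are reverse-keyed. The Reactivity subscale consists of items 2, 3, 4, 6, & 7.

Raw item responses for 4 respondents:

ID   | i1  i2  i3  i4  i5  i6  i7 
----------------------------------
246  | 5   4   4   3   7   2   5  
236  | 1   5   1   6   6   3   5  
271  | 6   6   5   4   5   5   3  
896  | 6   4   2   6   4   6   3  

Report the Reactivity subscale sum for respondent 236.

20

Respondent 236 raw: 1, 5, 1, 6, 6, 3, 5.
Reactivity items: 2, 3, 4, 6, 7.
Reverse-coded (reverse-coded value = 8 − response):
  item 2: 5
  item 3: 1
  item 4: 6
  item 6: 3
  item 7: 5
Sum = 5 + 1 + 6 + 3 + 5 = 20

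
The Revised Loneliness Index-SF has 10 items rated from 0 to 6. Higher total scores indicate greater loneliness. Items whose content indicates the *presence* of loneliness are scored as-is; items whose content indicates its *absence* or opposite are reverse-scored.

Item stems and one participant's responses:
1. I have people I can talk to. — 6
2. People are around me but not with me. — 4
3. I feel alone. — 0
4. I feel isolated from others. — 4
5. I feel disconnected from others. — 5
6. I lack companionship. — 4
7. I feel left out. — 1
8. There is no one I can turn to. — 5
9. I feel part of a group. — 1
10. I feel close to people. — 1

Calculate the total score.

33

Items 1, 9, 10 describe the absence/opposite of loneliness → reverse-score.
reversed = (0+6) − raw = 6 − raw.
  item 1: 6 − 6 = 0
  item 2: 4
  item 3: 0
  item 4: 4
  item 5: 5
  item 6: 4
  item 7: 1
  item 8: 5
  item 9: 6 − 1 = 5
  item 10: 6 − 1 = 5
Total = 0 + 4 + 0 + 4 + 5 + 4 + 1 + 5 + 5 + 5 = 33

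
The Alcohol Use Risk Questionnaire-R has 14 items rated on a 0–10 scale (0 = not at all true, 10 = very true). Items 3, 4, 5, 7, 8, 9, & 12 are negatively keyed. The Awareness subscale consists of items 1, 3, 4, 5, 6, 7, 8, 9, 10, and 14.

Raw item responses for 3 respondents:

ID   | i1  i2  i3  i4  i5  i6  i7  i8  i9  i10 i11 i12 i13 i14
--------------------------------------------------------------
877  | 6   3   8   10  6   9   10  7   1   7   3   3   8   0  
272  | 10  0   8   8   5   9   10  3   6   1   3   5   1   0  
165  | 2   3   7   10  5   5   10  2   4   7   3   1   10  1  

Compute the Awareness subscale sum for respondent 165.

Respondent 165 raw: 2, 3, 7, 10, 5, 5, 10, 2, 4, 7, 3, 1, 10, 1.
Awareness items: 1, 3, 4, 5, 6, 7, 8, 9, 10, 14.
Reverse-coded (reverse-coded value = 10 − response):
  item 1: 2
  item 3: 10 − 7 = 3
  item 4: 10 − 10 = 0
  item 5: 10 − 5 = 5
  item 6: 5
  item 7: 10 − 10 = 0
  item 8: 10 − 2 = 8
  item 9: 10 − 4 = 6
  item 10: 7
  item 14: 1
Sum = 2 + 3 + 0 + 5 + 5 + 0 + 8 + 6 + 7 + 1 = 37

37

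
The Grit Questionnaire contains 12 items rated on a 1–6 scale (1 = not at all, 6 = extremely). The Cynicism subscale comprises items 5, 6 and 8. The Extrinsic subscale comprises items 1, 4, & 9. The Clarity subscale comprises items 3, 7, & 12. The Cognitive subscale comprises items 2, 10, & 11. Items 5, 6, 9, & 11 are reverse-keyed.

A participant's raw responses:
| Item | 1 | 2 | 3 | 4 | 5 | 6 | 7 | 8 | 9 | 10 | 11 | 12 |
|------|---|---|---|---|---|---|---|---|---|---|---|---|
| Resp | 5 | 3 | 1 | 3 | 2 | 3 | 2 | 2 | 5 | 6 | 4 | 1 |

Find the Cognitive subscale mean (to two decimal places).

Cognitive items: 2, 10, 11.
Of these, item 11 is reverse-keyed; on a 1–6 scale, reversed = 7 − raw.
  item 2: 3
  item 10: 6
  item 11: 7 − 4 = 3
Sum = 3 + 6 + 3 = 12
Mean = 12 / 3 = 4.00

4.00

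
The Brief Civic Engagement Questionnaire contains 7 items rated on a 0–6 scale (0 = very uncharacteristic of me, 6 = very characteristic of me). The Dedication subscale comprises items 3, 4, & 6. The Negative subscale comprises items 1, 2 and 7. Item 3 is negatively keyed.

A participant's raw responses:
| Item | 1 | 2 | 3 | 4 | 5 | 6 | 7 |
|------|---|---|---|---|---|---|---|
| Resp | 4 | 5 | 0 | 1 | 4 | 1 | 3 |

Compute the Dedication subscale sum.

8

Dedication items: 3, 4, 6.
Of these, item 3 is negatively keyed; reverse-coded value = 6 − response.
  item 3: 6 − 0 = 6
  item 4: 1
  item 6: 1
Sum = 6 + 1 + 1 = 8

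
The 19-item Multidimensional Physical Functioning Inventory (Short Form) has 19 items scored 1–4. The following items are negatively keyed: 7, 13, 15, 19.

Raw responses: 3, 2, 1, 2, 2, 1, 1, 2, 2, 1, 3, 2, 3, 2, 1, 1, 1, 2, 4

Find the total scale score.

38

Apply reverse scoring (on a 1–4 scale, reversed = 5 − raw):
  item 7: 5 − 1 = 4
  item 13: 5 − 3 = 2
  item 15: 5 − 1 = 4
  item 19: 5 − 4 = 1
Scored items: 3, 2, 1, 2, 2, 1, 4, 2, 2, 1, 3, 2, 2, 2, 4, 1, 1, 2, 1
Total = 3 + 2 + 1 + 2 + 2 + 1 + 4 + 2 + 2 + 1 + 3 + 2 + 2 + 2 + 4 + 1 + 1 + 2 + 1 = 38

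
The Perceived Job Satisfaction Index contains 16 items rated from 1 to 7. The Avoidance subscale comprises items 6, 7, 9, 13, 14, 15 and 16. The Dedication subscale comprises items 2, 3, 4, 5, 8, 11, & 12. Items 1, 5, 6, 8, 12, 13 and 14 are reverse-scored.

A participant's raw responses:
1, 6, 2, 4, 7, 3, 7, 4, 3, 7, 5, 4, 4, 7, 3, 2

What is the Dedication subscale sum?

26

Dedication items: 2, 3, 4, 5, 8, 11, 12.
Of these, items 5, 8 and 12 are reverse-scored; on a 1–7 scale, reversed = 8 − raw.
  item 2: 6
  item 3: 2
  item 4: 4
  item 5: 8 − 7 = 1
  item 8: 8 − 4 = 4
  item 11: 5
  item 12: 8 − 4 = 4
Sum = 6 + 2 + 4 + 1 + 4 + 5 + 4 = 26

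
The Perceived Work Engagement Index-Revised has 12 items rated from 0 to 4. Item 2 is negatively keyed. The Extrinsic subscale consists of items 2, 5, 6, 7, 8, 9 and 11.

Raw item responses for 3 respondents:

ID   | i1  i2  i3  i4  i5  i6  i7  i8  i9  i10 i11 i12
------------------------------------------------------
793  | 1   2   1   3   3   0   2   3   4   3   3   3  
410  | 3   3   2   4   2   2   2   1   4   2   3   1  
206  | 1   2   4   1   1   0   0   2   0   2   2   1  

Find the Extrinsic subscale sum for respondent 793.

17

Respondent 793 raw: 1, 2, 1, 3, 3, 0, 2, 3, 4, 3, 3, 3.
Extrinsic items: 2, 5, 6, 7, 8, 9, 11.
Reverse-coded (reversed = (0+4) − raw = 4 − raw):
  item 2: 4 − 2 = 2
  item 5: 3
  item 6: 0
  item 7: 2
  item 8: 3
  item 9: 4
  item 11: 3
Sum = 2 + 3 + 0 + 2 + 3 + 4 + 3 = 17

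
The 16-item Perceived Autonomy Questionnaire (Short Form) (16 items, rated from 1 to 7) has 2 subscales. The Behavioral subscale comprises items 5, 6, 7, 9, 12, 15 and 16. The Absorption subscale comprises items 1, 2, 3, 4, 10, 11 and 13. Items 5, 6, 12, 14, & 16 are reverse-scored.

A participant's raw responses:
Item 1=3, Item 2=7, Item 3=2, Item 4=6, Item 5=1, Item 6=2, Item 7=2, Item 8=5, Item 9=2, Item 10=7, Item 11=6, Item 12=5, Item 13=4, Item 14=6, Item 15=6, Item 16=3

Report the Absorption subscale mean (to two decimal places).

Absorption items: 1, 2, 3, 4, 10, 11, 13.
  item 1: 3
  item 2: 7
  item 3: 2
  item 4: 6
  item 10: 7
  item 11: 6
  item 13: 4
Sum = 3 + 7 + 2 + 6 + 7 + 6 + 4 = 35
Mean = 35 / 7 = 5.00

5.00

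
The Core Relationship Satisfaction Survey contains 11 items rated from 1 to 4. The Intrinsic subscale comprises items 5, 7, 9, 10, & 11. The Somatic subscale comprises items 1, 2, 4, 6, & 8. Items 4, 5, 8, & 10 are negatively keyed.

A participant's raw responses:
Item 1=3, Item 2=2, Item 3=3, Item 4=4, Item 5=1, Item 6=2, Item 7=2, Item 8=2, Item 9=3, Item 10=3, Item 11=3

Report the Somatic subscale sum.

Somatic items: 1, 2, 4, 6, 8.
Of these, items 4 & 8 are negatively keyed; reverse-coded value = 5 − response.
  item 1: 3
  item 2: 2
  item 4: 5 − 4 = 1
  item 6: 2
  item 8: 5 − 2 = 3
Sum = 3 + 2 + 1 + 2 + 3 = 11

11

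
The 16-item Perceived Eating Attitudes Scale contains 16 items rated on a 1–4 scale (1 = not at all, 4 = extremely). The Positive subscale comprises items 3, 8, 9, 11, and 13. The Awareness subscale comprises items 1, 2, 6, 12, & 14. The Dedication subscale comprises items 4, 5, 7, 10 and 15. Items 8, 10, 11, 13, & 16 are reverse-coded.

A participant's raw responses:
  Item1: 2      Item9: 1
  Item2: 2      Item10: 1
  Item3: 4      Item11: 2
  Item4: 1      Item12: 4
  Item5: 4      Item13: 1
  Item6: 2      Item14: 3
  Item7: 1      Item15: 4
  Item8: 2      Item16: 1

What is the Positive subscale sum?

15

Positive items: 3, 8, 9, 11, 13.
Of these, items 8, 11, and 13 are reverse-coded; reversed = (1+4) − raw = 5 − raw.
  item 3: 4
  item 8: 5 − 2 = 3
  item 9: 1
  item 11: 5 − 2 = 3
  item 13: 5 − 1 = 4
Sum = 4 + 3 + 1 + 3 + 4 = 15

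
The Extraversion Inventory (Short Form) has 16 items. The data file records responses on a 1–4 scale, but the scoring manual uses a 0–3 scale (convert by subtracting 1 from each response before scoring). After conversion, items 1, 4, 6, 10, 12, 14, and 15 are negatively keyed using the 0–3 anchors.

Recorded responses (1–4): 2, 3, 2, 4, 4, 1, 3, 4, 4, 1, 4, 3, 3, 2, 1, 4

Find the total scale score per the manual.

36

Convert to 0–3: 1, 2, 1, 3, 3, 0, 2, 3, 3, 0, 3, 2, 2, 1, 0, 3
Reverse-coded (reverse-coded value = 3 − response):
  item 1: 3 − 1 = 2
  item 4: 3 − 3 = 0
  item 6: 3 − 0 = 3
  item 10: 3 − 0 = 3
  item 12: 3 − 2 = 1
  item 14: 3 − 1 = 2
  item 15: 3 − 0 = 3
Scored: 2, 2, 1, 0, 3, 3, 2, 3, 3, 3, 3, 1, 2, 2, 3, 3
Total = 36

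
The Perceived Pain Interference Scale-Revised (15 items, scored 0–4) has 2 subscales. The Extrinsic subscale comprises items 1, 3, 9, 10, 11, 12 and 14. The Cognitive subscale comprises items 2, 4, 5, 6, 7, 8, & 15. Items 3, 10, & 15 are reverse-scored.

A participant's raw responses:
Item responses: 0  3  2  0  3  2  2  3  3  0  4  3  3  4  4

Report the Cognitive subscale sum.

Cognitive items: 2, 4, 5, 6, 7, 8, 15.
Of these, item 15 is reverse-scored; on a 0–4 scale, reversed = 4 − raw.
  item 2: 3
  item 4: 0
  item 5: 3
  item 6: 2
  item 7: 2
  item 8: 3
  item 15: 4 − 4 = 0
Sum = 3 + 0 + 3 + 2 + 2 + 3 + 0 = 13

13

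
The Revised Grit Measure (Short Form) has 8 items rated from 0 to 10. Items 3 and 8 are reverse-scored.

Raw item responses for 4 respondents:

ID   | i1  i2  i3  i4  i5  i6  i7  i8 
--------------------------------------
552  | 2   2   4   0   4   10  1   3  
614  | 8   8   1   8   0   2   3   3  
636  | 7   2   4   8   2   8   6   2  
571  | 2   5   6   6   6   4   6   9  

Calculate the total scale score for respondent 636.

47

Respondent 636 raw: 7, 2, 4, 8, 2, 8, 6, 2.
Reverse-coded (reversed = (0+10) − raw = 10 − raw):
  item 1: 7
  item 2: 2
  item 3: 10 − 4 = 6
  item 4: 8
  item 5: 2
  item 6: 8
  item 7: 6
  item 8: 10 − 2 = 8
Sum = 7 + 2 + 6 + 8 + 2 + 8 + 6 + 8 = 47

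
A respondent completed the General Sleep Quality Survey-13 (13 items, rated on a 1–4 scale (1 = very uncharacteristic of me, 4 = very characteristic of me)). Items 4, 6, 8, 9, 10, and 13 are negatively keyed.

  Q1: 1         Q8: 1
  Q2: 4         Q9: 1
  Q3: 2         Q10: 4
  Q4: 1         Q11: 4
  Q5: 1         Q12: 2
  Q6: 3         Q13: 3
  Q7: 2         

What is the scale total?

33

Reverse-coded items (on a 1–4 scale, reversed = 5 − raw):
  item 4: 5 − 1 = 4
  item 6: 5 − 3 = 2
  item 8: 5 − 1 = 4
  item 9: 5 − 1 = 4
  item 10: 5 − 4 = 1
  item 13: 5 − 3 = 2
Scored responses: 1, 4, 2, 4, 1, 2, 2, 4, 4, 1, 4, 2, 2
Total = 1 + 4 + 2 + 4 + 1 + 2 + 2 + 4 + 4 + 1 + 4 + 2 + 2 = 33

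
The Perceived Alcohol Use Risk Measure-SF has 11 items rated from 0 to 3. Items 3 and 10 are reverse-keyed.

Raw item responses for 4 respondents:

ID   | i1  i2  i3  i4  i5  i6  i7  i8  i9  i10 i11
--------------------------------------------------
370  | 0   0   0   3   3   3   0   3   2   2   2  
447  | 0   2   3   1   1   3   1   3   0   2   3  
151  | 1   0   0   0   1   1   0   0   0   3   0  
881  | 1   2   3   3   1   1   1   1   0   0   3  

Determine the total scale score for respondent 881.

Respondent 881 raw: 1, 2, 3, 3, 1, 1, 1, 1, 0, 0, 3.
Reverse-coded (reversed = (0+3) − raw = 3 − raw):
  item 1: 1
  item 2: 2
  item 3: 3 − 3 = 0
  item 4: 3
  item 5: 1
  item 6: 1
  item 7: 1
  item 8: 1
  item 9: 0
  item 10: 3 − 0 = 3
  item 11: 3
Sum = 1 + 2 + 0 + 3 + 1 + 1 + 1 + 1 + 0 + 3 + 3 = 16

16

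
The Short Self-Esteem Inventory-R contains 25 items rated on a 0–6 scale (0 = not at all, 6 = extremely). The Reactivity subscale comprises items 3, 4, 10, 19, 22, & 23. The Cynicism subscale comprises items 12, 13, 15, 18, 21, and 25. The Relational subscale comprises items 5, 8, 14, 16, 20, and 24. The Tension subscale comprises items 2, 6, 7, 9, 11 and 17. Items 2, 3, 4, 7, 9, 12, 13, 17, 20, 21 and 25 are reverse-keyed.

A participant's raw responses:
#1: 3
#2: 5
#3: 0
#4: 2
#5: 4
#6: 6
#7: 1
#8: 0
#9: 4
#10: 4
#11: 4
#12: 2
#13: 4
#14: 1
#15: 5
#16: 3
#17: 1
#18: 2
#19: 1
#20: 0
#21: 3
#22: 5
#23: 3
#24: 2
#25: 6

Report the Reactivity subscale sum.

23

Reactivity items: 3, 4, 10, 19, 22, 23.
Of these, items 3 and 4 are reverse-keyed; on a 0–6 scale, reversed = 6 − raw.
  item 3: 6 − 0 = 6
  item 4: 6 − 2 = 4
  item 10: 4
  item 19: 1
  item 22: 5
  item 23: 3
Sum = 6 + 4 + 4 + 1 + 5 + 3 = 23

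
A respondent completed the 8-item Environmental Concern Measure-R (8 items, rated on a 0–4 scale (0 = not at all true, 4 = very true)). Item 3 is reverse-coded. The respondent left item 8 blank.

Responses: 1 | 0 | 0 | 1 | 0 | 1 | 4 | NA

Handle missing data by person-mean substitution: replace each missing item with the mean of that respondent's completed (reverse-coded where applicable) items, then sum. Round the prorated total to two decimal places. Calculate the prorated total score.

Reverse-coded (reversed = (0+4) − raw = 4 − raw):
  item 3: 4 − 0 = 4
Completed scored items (7 of 8): 1, 0, 4, 1, 0, 1, 4; sum = 11.
Person mean = 11 / 7 ≈ 1.5714
Prorated total = (11 / 7) × 8 = 12.57 (to 2 dp)

12.57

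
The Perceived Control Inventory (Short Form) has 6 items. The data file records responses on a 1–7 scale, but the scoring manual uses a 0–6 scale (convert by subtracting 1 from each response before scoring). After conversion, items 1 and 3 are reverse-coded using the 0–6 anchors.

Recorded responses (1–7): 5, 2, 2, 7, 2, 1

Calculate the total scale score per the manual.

Convert to 0–6: 4, 1, 1, 6, 1, 0
Reverse-coded (reversed = (0+6) − raw = 6 − raw):
  item 1: 6 − 4 = 2
  item 3: 6 − 1 = 5
Scored: 2, 1, 5, 6, 1, 0
Total = 15

15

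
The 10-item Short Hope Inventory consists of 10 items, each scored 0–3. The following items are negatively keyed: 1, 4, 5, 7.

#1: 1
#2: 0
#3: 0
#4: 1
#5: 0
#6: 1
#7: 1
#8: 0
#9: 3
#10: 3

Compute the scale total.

Reversing items 1, 4, 5 and 7 with 3 − raw:
Total = (3−1) + 0 + 0 + (3−1) + (3−0) + 1 + (3−1) + 0 + 3 + 3
      = 2 + 0 + 0 + 2 + 3 + 1 + 2 + 0 + 3 + 3 = 16

16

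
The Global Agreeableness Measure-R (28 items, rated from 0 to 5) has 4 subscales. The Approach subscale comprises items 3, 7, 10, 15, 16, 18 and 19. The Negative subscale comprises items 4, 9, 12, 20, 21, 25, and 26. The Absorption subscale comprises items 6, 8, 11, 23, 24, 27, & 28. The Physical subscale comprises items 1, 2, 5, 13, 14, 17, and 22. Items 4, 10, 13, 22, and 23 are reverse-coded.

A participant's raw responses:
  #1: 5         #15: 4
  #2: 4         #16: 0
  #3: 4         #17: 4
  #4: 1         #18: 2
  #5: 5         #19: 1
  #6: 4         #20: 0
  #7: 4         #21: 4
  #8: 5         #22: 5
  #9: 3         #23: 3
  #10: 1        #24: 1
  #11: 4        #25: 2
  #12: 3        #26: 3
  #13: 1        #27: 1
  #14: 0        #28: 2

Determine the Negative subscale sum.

Negative items: 4, 9, 12, 20, 21, 25, 26.
Of these, item 4 is reverse-coded; on a 0–5 scale, reversed = 5 − raw.
  item 4: 5 − 1 = 4
  item 9: 3
  item 12: 3
  item 20: 0
  item 21: 4
  item 25: 2
  item 26: 3
Sum = 4 + 3 + 3 + 0 + 4 + 2 + 3 = 19

19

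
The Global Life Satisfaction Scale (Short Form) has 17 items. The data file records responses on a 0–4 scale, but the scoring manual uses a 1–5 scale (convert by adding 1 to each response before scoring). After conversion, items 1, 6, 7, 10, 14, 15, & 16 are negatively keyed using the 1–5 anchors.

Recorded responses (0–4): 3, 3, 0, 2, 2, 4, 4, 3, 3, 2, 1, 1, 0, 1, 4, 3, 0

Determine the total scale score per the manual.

Convert to 1–5: 4, 4, 1, 3, 3, 5, 5, 4, 4, 3, 2, 2, 1, 2, 5, 4, 1
Reverse-coded (reversed = (1+5) − raw = 6 − raw):
  item 1: 6 − 4 = 2
  item 6: 6 − 5 = 1
  item 7: 6 − 5 = 1
  item 10: 6 − 3 = 3
  item 14: 6 − 2 = 4
  item 15: 6 − 5 = 1
  item 16: 6 − 4 = 2
Scored: 2, 4, 1, 3, 3, 1, 1, 4, 4, 3, 2, 2, 1, 4, 1, 2, 1
Total = 39

39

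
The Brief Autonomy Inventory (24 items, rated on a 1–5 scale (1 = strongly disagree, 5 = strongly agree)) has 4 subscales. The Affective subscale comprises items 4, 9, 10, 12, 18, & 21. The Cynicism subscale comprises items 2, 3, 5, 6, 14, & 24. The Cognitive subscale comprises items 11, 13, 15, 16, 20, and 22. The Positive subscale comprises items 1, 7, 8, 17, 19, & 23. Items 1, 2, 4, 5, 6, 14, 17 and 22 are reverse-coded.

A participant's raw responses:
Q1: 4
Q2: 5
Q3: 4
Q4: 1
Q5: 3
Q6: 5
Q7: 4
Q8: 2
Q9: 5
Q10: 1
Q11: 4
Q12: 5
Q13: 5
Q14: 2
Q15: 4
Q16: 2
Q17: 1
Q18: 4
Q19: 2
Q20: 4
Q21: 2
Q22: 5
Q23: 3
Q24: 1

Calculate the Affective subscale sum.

Affective items: 4, 9, 10, 12, 18, 21.
Of these, item 4 is reverse-coded; on a 1–5 scale, reversed = 6 − raw.
  item 4: 6 − 1 = 5
  item 9: 5
  item 10: 1
  item 12: 5
  item 18: 4
  item 21: 2
Sum = 5 + 5 + 1 + 5 + 4 + 2 = 22

22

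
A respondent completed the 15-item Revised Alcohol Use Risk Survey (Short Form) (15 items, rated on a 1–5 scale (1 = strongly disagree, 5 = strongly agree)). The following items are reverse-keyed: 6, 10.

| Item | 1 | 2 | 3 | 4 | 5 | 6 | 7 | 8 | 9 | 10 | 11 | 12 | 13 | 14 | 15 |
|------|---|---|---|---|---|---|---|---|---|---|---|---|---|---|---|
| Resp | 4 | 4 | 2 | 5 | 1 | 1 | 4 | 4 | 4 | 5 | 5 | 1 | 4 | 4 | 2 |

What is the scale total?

50

Raw sum = 50. Reverse-keyed items: 6, 10; their raw sum = 6.
Each reversal replaces raw with 6 − raw, changing the total by 6 − 2·raw per item.
Total = 50 + 2·6 − 2·6 = 50 + 12 − 12 = 50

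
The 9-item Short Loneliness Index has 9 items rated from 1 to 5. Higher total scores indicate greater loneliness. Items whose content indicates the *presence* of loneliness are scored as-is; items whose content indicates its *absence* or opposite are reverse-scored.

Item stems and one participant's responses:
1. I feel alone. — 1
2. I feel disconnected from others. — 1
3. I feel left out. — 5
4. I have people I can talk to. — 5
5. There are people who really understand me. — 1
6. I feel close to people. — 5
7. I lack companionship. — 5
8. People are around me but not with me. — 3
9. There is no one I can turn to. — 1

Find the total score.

23

Items 4, 5, 6 describe the absence/opposite of loneliness → reverse-score.
reverse-coded value = 6 − response.
  item 1: 1
  item 2: 1
  item 3: 5
  item 4: 6 − 5 = 1
  item 5: 6 − 1 = 5
  item 6: 6 − 5 = 1
  item 7: 5
  item 8: 3
  item 9: 1
Total = 1 + 1 + 5 + 1 + 5 + 1 + 5 + 3 + 1 = 23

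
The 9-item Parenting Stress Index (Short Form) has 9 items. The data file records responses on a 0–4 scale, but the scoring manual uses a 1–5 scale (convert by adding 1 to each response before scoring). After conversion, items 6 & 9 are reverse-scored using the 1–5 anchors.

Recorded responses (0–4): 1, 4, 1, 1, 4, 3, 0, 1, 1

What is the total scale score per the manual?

Convert to 1–5: 2, 5, 2, 2, 5, 4, 1, 2, 2
Reverse-coded (reversed = (1+5) − raw = 6 − raw):
  item 6: 6 − 4 = 2
  item 9: 6 − 2 = 4
Scored: 2, 5, 2, 2, 5, 2, 1, 2, 4
Total = 25

25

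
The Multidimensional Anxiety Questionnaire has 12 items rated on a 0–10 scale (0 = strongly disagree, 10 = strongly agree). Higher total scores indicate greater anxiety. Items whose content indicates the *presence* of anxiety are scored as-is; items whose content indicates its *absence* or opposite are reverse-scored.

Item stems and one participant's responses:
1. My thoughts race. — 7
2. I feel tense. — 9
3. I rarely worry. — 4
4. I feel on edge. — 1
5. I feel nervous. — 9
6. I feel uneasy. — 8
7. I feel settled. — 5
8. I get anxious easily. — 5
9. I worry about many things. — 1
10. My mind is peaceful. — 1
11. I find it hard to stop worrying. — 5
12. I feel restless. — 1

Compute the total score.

Items 3, 7, 10 describe the absence/opposite of anxiety → reverse-score.
reverse-coded value = 10 − response.
  item 1: 7
  item 2: 9
  item 3: 10 − 4 = 6
  item 4: 1
  item 5: 9
  item 6: 8
  item 7: 10 − 5 = 5
  item 8: 5
  item 9: 1
  item 10: 10 − 1 = 9
  item 11: 5
  item 12: 1
Total = 7 + 9 + 6 + 1 + 9 + 8 + 5 + 5 + 1 + 9 + 5 + 1 = 66

66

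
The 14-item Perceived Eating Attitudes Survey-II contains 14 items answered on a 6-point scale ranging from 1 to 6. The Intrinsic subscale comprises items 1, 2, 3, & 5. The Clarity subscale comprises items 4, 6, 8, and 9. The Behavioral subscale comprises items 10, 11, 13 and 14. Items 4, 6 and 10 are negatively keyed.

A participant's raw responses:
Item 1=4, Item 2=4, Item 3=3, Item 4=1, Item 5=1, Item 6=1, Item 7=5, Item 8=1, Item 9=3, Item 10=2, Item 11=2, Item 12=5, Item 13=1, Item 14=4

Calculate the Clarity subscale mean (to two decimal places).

4.00

Clarity items: 4, 6, 8, 9.
Of these, items 4 and 6 are negatively keyed; reversed = (1+6) − raw = 7 − raw.
  item 4: 7 − 1 = 6
  item 6: 7 − 1 = 6
  item 8: 1
  item 9: 3
Sum = 6 + 6 + 1 + 3 = 16
Mean = 16 / 4 = 4.00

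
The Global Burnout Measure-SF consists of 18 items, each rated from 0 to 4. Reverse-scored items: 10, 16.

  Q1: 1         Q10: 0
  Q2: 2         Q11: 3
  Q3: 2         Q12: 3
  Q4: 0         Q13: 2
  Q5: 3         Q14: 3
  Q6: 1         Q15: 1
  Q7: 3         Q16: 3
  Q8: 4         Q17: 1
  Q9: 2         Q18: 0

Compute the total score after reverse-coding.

36

Reverse-scored items use 4 − raw:
  item 10: 4 − 0 = 4
  item 16: 4 − 3 = 1
Scored items: 1, 2, 2, 0, 3, 1, 3, 4, 2, 4, 3, 3, 2, 3, 1, 1, 1, 0
Total = 1 + 2 + 2 + 0 + 3 + 1 + 3 + 4 + 2 + 4 + 3 + 3 + 2 + 3 + 1 + 1 + 1 + 0 = 36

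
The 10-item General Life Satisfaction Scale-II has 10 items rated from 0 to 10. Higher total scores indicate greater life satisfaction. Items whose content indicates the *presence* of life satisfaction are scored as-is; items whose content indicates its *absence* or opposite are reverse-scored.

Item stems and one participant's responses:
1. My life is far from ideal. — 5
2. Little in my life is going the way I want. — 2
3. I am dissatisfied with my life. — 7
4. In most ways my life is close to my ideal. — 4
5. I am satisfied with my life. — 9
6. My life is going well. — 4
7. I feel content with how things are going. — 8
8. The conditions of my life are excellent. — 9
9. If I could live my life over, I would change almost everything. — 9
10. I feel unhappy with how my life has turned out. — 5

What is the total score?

Items 1, 2, 3, 9, 10 describe the absence/opposite of life satisfaction → reverse-score.
reversed = (0+10) − raw = 10 − raw.
  item 1: 10 − 5 = 5
  item 2: 10 − 2 = 8
  item 3: 10 − 7 = 3
  item 4: 4
  item 5: 9
  item 6: 4
  item 7: 8
  item 8: 9
  item 9: 10 − 9 = 1
  item 10: 10 − 5 = 5
Total = 5 + 8 + 3 + 4 + 9 + 4 + 8 + 9 + 1 + 5 = 56

56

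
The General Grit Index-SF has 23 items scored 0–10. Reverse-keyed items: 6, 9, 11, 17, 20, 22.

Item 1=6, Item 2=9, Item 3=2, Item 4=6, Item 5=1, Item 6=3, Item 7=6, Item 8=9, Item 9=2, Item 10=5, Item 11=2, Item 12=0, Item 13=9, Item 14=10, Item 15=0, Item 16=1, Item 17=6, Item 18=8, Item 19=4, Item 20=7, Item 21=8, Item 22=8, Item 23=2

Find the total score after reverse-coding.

118

Reversing items 6, 9, 11, 17, 20 and 22 with 10 − raw:
Total = 6 + 9 + 2 + 6 + 1 + (10−3) + 6 + 9 + (10−2) + 5 + (10−2) + 0 + 9 + 10 + 0 + 1 + (10−6) + 8 + 4 + (10−7) + 8 + (10−8) + 2
      = 6 + 9 + 2 + 6 + 1 + 7 + 6 + 9 + 8 + 5 + 8 + 0 + 9 + 10 + 0 + 1 + 4 + 8 + 4 + 3 + 8 + 2 + 2 = 118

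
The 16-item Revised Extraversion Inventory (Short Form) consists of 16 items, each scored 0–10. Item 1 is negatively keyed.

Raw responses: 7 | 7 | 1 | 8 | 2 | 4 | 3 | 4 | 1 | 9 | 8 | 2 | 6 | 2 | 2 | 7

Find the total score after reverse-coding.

Reverse-coded items (reverse-coded value = 10 − response):
  item 1: 10 − 7 = 3
Scored responses: 3, 7, 1, 8, 2, 4, 3, 4, 1, 9, 8, 2, 6, 2, 2, 7
Total = 3 + 7 + 1 + 8 + 2 + 4 + 3 + 4 + 1 + 9 + 8 + 2 + 6 + 2 + 2 + 7 = 69

69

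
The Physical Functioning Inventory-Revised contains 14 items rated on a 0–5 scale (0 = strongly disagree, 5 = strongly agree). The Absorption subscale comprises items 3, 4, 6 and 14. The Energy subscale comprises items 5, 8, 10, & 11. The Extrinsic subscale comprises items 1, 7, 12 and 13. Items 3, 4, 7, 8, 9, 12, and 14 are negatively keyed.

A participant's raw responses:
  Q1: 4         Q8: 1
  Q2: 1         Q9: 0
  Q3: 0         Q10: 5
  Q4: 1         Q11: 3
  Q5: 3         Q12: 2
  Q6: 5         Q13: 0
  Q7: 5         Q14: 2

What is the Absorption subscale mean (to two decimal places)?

Absorption items: 3, 4, 6, 14.
Of these, items 3, 4 and 14 are negatively keyed; reverse-coded value = 5 − response.
  item 3: 5 − 0 = 5
  item 4: 5 − 1 = 4
  item 6: 5
  item 14: 5 − 2 = 3
Sum = 5 + 4 + 5 + 3 = 17
Mean = 17 / 4 = 4.25

4.25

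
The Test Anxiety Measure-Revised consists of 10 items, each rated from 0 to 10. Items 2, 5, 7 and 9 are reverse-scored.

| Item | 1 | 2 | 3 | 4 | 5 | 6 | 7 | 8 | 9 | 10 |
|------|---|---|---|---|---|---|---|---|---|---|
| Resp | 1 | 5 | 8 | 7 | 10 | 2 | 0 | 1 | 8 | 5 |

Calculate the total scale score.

41

Raw sum = 47. Reverse-scored items: 2, 5, 7, 9; their raw sum = 23.
Each reversal replaces raw with 10 − raw, changing the total by 10 − 2·raw per item.
Total = 47 + 4·10 − 2·23 = 47 + 40 − 46 = 41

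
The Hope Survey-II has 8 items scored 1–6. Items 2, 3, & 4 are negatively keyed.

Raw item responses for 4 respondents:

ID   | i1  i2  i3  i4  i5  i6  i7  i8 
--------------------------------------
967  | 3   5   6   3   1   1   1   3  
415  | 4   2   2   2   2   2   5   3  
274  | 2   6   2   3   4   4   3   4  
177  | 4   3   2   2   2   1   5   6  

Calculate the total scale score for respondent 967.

16

Respondent 967 raw: 3, 5, 6, 3, 1, 1, 1, 3.
Reverse-coded (reversed = (1+6) − raw = 7 − raw):
  item 1: 3
  item 2: 7 − 5 = 2
  item 3: 7 − 6 = 1
  item 4: 7 − 3 = 4
  item 5: 1
  item 6: 1
  item 7: 1
  item 8: 3
Sum = 3 + 2 + 1 + 4 + 1 + 1 + 1 + 3 = 16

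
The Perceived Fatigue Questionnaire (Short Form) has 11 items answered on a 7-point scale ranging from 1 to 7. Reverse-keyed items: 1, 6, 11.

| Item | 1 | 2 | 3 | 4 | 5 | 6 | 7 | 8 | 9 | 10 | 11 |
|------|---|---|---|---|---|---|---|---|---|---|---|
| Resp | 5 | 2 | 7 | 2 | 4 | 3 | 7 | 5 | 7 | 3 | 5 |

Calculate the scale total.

48

Raw sum = 50. Reverse-keyed items: 1, 6, 11; their raw sum = 13.
Each reversal replaces raw with 8 − raw, changing the total by 8 − 2·raw per item.
Total = 50 + 3·8 − 2·13 = 50 + 24 − 26 = 48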